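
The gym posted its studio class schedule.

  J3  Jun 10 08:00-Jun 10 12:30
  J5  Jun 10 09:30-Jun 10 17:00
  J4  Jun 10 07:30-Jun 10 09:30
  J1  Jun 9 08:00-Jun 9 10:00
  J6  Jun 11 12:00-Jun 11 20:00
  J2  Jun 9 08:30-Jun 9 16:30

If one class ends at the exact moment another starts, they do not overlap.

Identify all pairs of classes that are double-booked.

Sorted by start: J1, J2, J4, J3, J5, J6.
J2 starts before J1 ends → J1 and J2 overlap.
J4 starts after J1 ends, so J1 has no further overlaps.
J4 starts after J2 ends, so J2 has no further overlaps.
J3 starts before J4 ends → J4 and J3 overlap.
J5 starts exactly when J4 ends (back-to-back, no overlap), so J4 has no further overlaps.
J5 starts before J3 ends → J3 and J5 overlap.
J6 starts after J3 ends.
J6 starts after J5 ends.

J1 & J2, J3 & J4, J3 & J5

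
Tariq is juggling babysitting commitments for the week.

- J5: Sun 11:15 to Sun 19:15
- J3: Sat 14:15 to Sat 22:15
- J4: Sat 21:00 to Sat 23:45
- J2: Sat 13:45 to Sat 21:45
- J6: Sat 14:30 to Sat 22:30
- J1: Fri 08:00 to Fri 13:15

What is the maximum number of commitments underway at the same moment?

4

Sweep the timeline, counting +1 at each start and −1 at each end (ends before starts at a tie):
Fri 08:00 start J1 → 1
Fri 13:15 end J1 → 0
Sat 13:45 start J2 → 1
Sat 14:15 start J3 → 2
Sat 14:30 start J6 → 3
Sat 21:00 start J4 → 4
Sat 21:45 end J2 → 3
Sat 22:15 end J3 → 2
Sat 22:30 end J6 → 1
Sat 23:45 end J4 → 0
Sun 11:15 start J5 → 1
Sun 19:15 end J5 → 0
Peak is 4, at Sat 21:00 (J2, J3, J4, J6).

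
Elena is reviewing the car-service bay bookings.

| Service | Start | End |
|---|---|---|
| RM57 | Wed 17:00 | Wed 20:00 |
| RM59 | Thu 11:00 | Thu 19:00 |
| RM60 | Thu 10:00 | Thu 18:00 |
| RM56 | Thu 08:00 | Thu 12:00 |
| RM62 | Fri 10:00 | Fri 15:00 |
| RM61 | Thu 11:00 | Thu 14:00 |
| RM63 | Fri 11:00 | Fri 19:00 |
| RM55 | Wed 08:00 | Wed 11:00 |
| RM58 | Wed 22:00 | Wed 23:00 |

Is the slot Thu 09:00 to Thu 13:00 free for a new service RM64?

RM55: ends Wed 11:00 at or before RM64 starts Thu 09:00 → clear.
RM57: ends Wed 20:00 at or before RM64 starts Thu 09:00 → clear.
RM58: ends Wed 23:00 at or before RM64 starts Thu 09:00 → clear.
RM56: starts Thu 08:00 before RM64 ends Thu 13:00, and ends Thu 12:00 after RM64 starts Thu 09:00 → overlap.
RM60: starts Thu 10:00 before RM64 ends Thu 13:00, and ends Thu 18:00 after RM64 starts Thu 09:00 → overlap.
RM59: starts Thu 11:00 before RM64 ends Thu 13:00, and ends Thu 19:00 after RM64 starts Thu 09:00 → overlap.
RM61: starts Thu 11:00 before RM64 ends Thu 13:00, and ends Thu 14:00 after RM64 starts Thu 09:00 → overlap.
RM62: starts Fri 10:00 at or after RM64 ends Thu 13:00 → clear.
RM63: starts Fri 11:00 at or after RM64 ends Thu 13:00 → clear.
RM64 overlaps RM56, RM59, RM60, RM61.

No — it overlaps RM56, RM59, RM60, RM61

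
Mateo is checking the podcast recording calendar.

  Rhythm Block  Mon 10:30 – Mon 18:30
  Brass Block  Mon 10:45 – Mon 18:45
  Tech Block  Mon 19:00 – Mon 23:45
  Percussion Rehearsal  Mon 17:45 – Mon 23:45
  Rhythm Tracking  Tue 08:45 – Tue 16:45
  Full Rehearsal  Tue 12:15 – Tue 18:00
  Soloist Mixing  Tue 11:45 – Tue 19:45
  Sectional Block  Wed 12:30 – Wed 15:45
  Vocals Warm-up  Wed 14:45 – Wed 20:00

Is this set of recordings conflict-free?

No

Sorted by start: Rhythm Block, Brass Block, Percussion Rehearsal, Tech Block, Rhythm Tracking, Soloist Mixing, Full Rehearsal, Sectional Block, Vocals Warm-up.
Brass Block starts before Rhythm Block ends → Rhythm Block and Brass Block overlap.
That's a conflict, so the schedule is not conflict-free.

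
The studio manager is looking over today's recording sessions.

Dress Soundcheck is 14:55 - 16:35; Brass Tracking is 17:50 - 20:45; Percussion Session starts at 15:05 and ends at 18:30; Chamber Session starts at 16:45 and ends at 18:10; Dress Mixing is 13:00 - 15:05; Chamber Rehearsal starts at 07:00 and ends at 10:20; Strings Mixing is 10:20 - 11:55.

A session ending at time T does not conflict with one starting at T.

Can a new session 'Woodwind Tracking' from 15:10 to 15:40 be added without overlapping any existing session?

Chamber Rehearsal: ends 10:20 at or before Woodwind Tracking starts 15:10 → clear.
Strings Mixing: ends 11:55 at or before Woodwind Tracking starts 15:10 → clear.
Dress Mixing: ends 15:05 at or before Woodwind Tracking starts 15:10 → clear.
Dress Soundcheck: starts 14:55 before Woodwind Tracking ends 15:40, and ends 16:35 after Woodwind Tracking starts 15:10 → overlap.
Percussion Session: starts 15:05 before Woodwind Tracking ends 15:40, and ends 18:30 after Woodwind Tracking starts 15:10 → overlap.
Chamber Session: starts 16:45 at or after Woodwind Tracking ends 15:40 → clear.
Brass Tracking: starts 17:50 at or after Woodwind Tracking ends 15:40 → clear.
Woodwind Tracking overlaps Percussion Session, Dress Soundcheck.

No — it overlaps Dress Soundcheck, Percussion Session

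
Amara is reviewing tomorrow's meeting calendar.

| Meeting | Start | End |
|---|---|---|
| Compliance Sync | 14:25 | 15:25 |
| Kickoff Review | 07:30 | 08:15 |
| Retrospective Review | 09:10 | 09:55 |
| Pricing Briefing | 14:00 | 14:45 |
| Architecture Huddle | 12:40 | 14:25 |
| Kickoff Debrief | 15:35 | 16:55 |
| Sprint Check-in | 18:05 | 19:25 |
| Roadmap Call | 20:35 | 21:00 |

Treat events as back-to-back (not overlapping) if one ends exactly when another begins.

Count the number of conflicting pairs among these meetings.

Sorted by start: Kickoff Review, Retrospective Review, Architecture Huddle, Pricing Briefing, Compliance Sync, Kickoff Debrief, Sprint Check-in, Roadmap Call.
Retrospective Review starts after Kickoff Review ends; Kickoff Review is clear from here.
Architecture Huddle starts after Retrospective Review ends; Retrospective Review is clear from here.
Pricing Briefing starts before Architecture Huddle ends → Architecture Huddle and Pricing Briefing overlap.
Compliance Sync starts exactly when Architecture Huddle ends (back-to-back, no overlap); Architecture Huddle is clear from here.
Compliance Sync starts before Pricing Briefing ends → Pricing Briefing and Compliance Sync overlap.
Kickoff Debrief starts after Pricing Briefing ends; Pricing Briefing is clear from here.
Kickoff Debrief starts after Compliance Sync ends; Compliance Sync is clear from here.
Sprint Check-in starts after Kickoff Debrief ends; Kickoff Debrief is clear from here.
Roadmap Call starts after Sprint Check-in ends.
Overlapping pairs: Architecture Huddle & Pricing Briefing, Compliance Sync & Pricing Briefing — 2 in total.

2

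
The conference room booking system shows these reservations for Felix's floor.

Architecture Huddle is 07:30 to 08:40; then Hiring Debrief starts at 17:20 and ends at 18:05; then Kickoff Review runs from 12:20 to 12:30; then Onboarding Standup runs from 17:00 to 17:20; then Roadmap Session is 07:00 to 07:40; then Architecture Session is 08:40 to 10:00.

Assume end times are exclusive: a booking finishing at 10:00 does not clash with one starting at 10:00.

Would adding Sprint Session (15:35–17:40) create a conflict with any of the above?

Yes — it overlaps Hiring Debrief, Onboarding Standup

Roadmap Session: ends 07:40 at or before Sprint Session starts 15:35 → clear.
Architecture Huddle: ends 08:40 at or before Sprint Session starts 15:35 → clear.
Architecture Session: ends 10:00 at or before Sprint Session starts 15:35 → clear.
Kickoff Review: ends 12:30 at or before Sprint Session starts 15:35 → clear.
Onboarding Standup: starts 17:00 before Sprint Session ends 17:40, and ends 17:20 after Sprint Session starts 15:35 → overlap.
Hiring Debrief: starts 17:20 before Sprint Session ends 17:40, and ends 18:05 after Sprint Session starts 15:35 → overlap.
Sprint Session overlaps Hiring Debrief, Onboarding Standup.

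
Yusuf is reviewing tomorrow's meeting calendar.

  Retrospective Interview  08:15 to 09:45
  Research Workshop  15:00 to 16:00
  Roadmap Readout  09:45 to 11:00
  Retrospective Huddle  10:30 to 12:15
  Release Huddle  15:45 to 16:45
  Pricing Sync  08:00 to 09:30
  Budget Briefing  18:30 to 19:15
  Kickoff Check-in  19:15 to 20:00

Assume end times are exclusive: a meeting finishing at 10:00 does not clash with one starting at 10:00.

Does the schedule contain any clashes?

Yes

Two intervals overlap when each starts before the other ends.
Sorted by start: Pricing Sync, Retrospective Interview, Roadmap Readout, Retrospective Huddle, Research Workshop, Release Huddle, Budget Briefing, Kickoff Check-in.
Retrospective Interview starts before Pricing Sync ends → Pricing Sync and Retrospective Interview overlap.
That's a conflict, so the schedule is not conflict-free.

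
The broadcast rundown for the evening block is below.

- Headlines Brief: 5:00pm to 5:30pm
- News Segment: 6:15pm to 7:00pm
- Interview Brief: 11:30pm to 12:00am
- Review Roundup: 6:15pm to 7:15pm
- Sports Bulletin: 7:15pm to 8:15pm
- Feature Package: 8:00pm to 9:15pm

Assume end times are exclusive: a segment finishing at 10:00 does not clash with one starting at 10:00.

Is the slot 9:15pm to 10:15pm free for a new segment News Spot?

Yes — the slot is free

Headlines Brief: ends 5:30pm at or before News Spot starts 9:15pm → clear.
Review Roundup: ends 7:15pm at or before News Spot starts 9:15pm → clear.
News Segment: ends 7:00pm at or before News Spot starts 9:15pm → clear.
Sports Bulletin: ends 8:15pm at or before News Spot starts 9:15pm → clear.
Feature Package: ends 9:15pm at or before News Spot starts 9:15pm → clear.
Interview Brief: starts 11:30pm at or after News Spot ends 10:15pm → clear.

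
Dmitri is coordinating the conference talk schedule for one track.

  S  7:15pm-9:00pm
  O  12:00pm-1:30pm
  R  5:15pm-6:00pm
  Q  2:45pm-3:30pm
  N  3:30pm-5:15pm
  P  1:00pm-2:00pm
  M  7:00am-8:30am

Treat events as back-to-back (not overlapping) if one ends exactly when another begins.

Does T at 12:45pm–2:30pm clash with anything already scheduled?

Yes — it overlaps O, P

M: ends 8:30am at or before T starts 12:45pm → clear.
O: starts 12:00pm before T ends 2:30pm, and ends 1:30pm after T starts 12:45pm → overlap.
P: starts 1:00pm before T ends 2:30pm, and ends 2:00pm after T starts 12:45pm → overlap.
Q: starts 2:45pm at or after T ends 2:30pm → clear.
N: starts 3:30pm at or after T ends 2:30pm → clear.
R: starts 5:15pm at or after T ends 2:30pm → clear.
S: starts 7:15pm at or after T ends 2:30pm → clear.
T overlaps O, P.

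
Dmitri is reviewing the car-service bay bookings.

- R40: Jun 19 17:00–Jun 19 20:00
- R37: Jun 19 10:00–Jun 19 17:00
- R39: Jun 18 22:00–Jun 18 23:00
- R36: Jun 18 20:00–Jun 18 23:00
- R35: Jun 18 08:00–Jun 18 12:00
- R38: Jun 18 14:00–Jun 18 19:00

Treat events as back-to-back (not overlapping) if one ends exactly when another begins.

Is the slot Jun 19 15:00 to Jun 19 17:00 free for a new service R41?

No — it overlaps R37

R35: ends Jun 18 12:00 at or before R41 starts Jun 19 15:00 → clear.
R38: ends Jun 18 19:00 at or before R41 starts Jun 19 15:00 → clear.
R36: ends Jun 18 23:00 at or before R41 starts Jun 19 15:00 → clear.
R39: ends Jun 18 23:00 at or before R41 starts Jun 19 15:00 → clear.
R37: starts Jun 19 10:00 before R41 ends Jun 19 17:00, and ends Jun 19 17:00 after R41 starts Jun 19 15:00 → overlap.
R40: starts Jun 19 17:00 at or after R41 ends Jun 19 17:00 → clear.
R41 overlaps R37.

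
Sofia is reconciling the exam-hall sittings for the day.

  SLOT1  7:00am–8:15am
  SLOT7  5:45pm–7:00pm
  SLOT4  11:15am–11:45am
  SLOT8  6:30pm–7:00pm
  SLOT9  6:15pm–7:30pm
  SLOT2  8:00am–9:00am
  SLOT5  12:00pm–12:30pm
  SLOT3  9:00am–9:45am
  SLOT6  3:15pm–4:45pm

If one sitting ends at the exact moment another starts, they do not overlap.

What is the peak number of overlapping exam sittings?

Sort all start/end points and keep a running count:
7:00am start SLOT1 → 1
8:00am start SLOT2 → 2
8:15am end SLOT1 → 1
9:00am end SLOT2 → 0
9:00am start SLOT3 → 1
9:45am end SLOT3 → 0
11:15am start SLOT4 → 1
11:45am end SLOT4 → 0
12:00pm start SLOT5 → 1
12:30pm end SLOT5 → 0
3:15pm start SLOT6 → 1
4:45pm end SLOT6 → 0
5:45pm start SLOT7 → 1
6:15pm start SLOT9 → 2
6:30pm start SLOT8 → 3
7:00pm end SLOT7 → 2
7:00pm end SLOT8 → 1
7:30pm end SLOT9 → 0
Peak is 3, at 6:30pm (SLOT7, SLOT8, SLOT9).

3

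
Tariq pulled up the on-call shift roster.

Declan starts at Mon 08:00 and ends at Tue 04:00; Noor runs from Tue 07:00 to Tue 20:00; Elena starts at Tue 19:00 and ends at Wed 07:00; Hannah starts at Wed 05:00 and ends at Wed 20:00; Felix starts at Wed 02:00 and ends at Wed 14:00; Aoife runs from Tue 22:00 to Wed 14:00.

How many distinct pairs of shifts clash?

Sorted by start: Declan, Noor, Elena, Aoife, Felix, Hannah.
Noor starts after Declan ends; Declan is clear from here.
Elena starts before Noor ends → Noor and Elena overlap.
Aoife starts after Noor ends; Noor is clear from here.
Aoife starts before Elena ends → Elena and Aoife overlap.
Felix starts before Elena ends → Elena and Felix overlap.
Hannah starts before Elena ends → Elena and Hannah overlap.
Felix starts before Aoife ends → Aoife and Felix overlap.
Hannah starts before Aoife ends → Aoife and Hannah overlap.
Hannah starts before Felix ends → Felix and Hannah overlap.
Overlapping pairs: Aoife & Elena, Aoife & Felix, Aoife & Hannah, Elena & Felix, Elena & Hannah, Elena & Noor, Felix & Hannah — 7 in total.

7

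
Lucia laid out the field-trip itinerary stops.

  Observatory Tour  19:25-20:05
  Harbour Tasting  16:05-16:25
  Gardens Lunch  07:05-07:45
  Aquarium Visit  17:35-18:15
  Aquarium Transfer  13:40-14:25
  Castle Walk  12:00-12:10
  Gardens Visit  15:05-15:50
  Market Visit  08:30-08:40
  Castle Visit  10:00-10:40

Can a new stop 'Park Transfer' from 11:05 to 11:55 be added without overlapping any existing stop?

Gardens Lunch: ends 07:45 at or before Park Transfer starts 11:05 → clear.
Market Visit: ends 08:40 at or before Park Transfer starts 11:05 → clear.
Castle Visit: ends 10:40 at or before Park Transfer starts 11:05 → clear.
Castle Walk: starts 12:00 at or after Park Transfer ends 11:55 → clear.
Aquarium Transfer: starts 13:40 at or after Park Transfer ends 11:55 → clear.
Gardens Visit: starts 15:05 at or after Park Transfer ends 11:55 → clear.
Harbour Tasting: starts 16:05 at or after Park Transfer ends 11:55 → clear.
Aquarium Visit: starts 17:35 at or after Park Transfer ends 11:55 → clear.
Observatory Tour: starts 19:25 at or after Park Transfer ends 11:55 → clear.

Yes — the slot is free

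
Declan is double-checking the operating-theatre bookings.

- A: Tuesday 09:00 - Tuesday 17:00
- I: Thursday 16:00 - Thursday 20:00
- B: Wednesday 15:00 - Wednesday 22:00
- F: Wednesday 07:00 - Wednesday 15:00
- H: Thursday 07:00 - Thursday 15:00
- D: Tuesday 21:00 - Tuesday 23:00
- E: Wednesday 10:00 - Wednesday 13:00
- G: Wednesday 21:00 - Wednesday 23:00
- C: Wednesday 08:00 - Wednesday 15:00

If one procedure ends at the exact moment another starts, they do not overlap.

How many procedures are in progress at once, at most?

Walk through starts and ends in time order (an end at T is processed before a start at T):
Tuesday 09:00 start A → 1
Tuesday 17:00 end A → 0
Tuesday 21:00 start D → 1
Tuesday 23:00 end D → 0
Wednesday 07:00 start F → 1
Wednesday 08:00 start C → 2
Wednesday 10:00 start E → 3
Wednesday 13:00 end E → 2
Wednesday 15:00 end C → 1
Wednesday 15:00 end F → 0
Wednesday 15:00 start B → 1
Wednesday 21:00 start G → 2
Wednesday 22:00 end B → 1
Wednesday 23:00 end G → 0
Thursday 07:00 start H → 1
Thursday 15:00 end H → 0
Thursday 16:00 start I → 1
Thursday 20:00 end I → 0
Peak is 3, at Wednesday 10:00 (C, E, F).

3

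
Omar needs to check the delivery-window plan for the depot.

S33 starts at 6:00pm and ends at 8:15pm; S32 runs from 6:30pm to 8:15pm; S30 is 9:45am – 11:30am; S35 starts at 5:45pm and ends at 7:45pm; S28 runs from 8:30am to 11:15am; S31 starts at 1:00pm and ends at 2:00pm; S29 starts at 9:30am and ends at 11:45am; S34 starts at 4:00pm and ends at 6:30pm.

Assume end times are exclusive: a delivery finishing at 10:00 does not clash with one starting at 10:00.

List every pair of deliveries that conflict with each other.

Sorted by start: S28, S29, S30, S31, S34, S35, S33, S32.
S29 starts before S28 ends → S28 and S29 overlap.
S30 starts before S28 ends → S28 and S30 overlap.
S31 starts after S28 ends, so S28 has no further overlaps.
S30 starts before S29 ends → S29 and S30 overlap.
S31 starts after S29 ends, so S29 has no further overlaps.
S31 starts after S30 ends, so S30 has no further overlaps.
S34 starts after S31 ends, so S31 has no further overlaps.
S35 starts before S34 ends → S34 and S35 overlap.
S33 starts before S34 ends → S34 and S33 overlap.
S32 starts exactly when S34 ends (back-to-back, no overlap).
S33 starts before S35 ends → S35 and S33 overlap.
S32 starts before S35 ends → S35 and S32 overlap.
S32 starts before S33 ends → S33 and S32 overlap.

S28 & S29, S28 & S30, S29 & S30, S32 & S33, S32 & S35, S33 & S34, S33 & S35, S34 & S35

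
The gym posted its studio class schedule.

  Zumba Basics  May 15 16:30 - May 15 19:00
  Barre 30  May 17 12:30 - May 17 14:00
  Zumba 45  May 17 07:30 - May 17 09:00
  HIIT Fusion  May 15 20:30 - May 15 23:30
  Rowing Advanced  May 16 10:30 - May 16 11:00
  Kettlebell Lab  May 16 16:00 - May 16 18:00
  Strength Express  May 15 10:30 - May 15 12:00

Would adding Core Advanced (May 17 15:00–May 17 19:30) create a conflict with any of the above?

No — it doesn't clash with anything

Strength Express: ends May 15 12:00 at or before Core Advanced starts May 17 15:00 → clear.
Zumba Basics: ends May 15 19:00 at or before Core Advanced starts May 17 15:00 → clear.
HIIT Fusion: ends May 15 23:30 at or before Core Advanced starts May 17 15:00 → clear.
Rowing Advanced: ends May 16 11:00 at or before Core Advanced starts May 17 15:00 → clear.
Kettlebell Lab: ends May 16 18:00 at or before Core Advanced starts May 17 15:00 → clear.
Zumba 45: ends May 17 09:00 at or before Core Advanced starts May 17 15:00 → clear.
Barre 30: ends May 17 14:00 at or before Core Advanced starts May 17 15:00 → clear.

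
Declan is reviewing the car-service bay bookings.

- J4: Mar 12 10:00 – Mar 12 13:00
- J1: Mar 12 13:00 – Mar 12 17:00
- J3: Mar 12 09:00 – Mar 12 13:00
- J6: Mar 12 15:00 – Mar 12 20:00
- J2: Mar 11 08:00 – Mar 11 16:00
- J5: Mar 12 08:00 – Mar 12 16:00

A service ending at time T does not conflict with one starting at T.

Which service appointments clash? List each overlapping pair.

Sorted by start: J2, J5, J3, J4, J1, J6.
J5 starts after J2 ends — done with J2.
J3 starts before J5 ends → J5 and J3 overlap.
J4 starts before J5 ends → J5 and J4 overlap.
J1 starts before J5 ends → J5 and J1 overlap.
J6 starts before J5 ends → J5 and J6 overlap.
J4 starts before J3 ends → J3 and J4 overlap.
J1 starts exactly when J3 ends (back-to-back, no overlap) — done with J3.
J1 starts exactly when J4 ends (back-to-back, no overlap) — done with J4.
J6 starts before J1 ends → J1 and J6 overlap.

J1 & J5, J1 & J6, J3 & J4, J3 & J5, J4 & J5, J5 & J6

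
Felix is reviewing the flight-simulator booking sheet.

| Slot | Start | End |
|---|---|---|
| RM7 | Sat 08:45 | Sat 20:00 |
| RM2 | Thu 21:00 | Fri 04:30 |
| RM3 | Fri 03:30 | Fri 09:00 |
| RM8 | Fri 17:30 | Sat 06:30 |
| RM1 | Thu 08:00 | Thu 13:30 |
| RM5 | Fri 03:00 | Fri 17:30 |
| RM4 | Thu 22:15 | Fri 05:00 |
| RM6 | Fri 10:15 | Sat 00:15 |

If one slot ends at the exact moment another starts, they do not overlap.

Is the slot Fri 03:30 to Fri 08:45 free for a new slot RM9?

No — it overlaps RM2, RM3, RM4, RM5

RM1: ends Thu 13:30 at or before RM9 starts Fri 03:30 → clear.
RM2: starts Thu 21:00 before RM9 ends Fri 08:45, and ends Fri 04:30 after RM9 starts Fri 03:30 → overlap.
RM4: starts Thu 22:15 before RM9 ends Fri 08:45, and ends Fri 05:00 after RM9 starts Fri 03:30 → overlap.
RM5: starts Fri 03:00 before RM9 ends Fri 08:45, and ends Fri 17:30 after RM9 starts Fri 03:30 → overlap.
RM3: starts Fri 03:30 before RM9 ends Fri 08:45, and ends Fri 09:00 after RM9 starts Fri 03:30 → overlap.
RM6: starts Fri 10:15 at or after RM9 ends Fri 08:45 → clear.
RM8: starts Fri 17:30 at or after RM9 ends Fri 08:45 → clear.
RM7: starts Sat 08:45 at or after RM9 ends Fri 08:45 → clear.
RM9 overlaps RM2, RM3, RM4, RM5.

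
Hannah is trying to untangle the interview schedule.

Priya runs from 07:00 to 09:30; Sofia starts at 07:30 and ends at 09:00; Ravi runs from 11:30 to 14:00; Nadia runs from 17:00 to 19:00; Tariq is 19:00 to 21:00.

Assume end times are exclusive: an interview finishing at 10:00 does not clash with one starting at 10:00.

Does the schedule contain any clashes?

Yes

Sorted by start: Priya, Sofia, Ravi, Nadia, Tariq.
Sofia starts before Priya ends → Priya and Sofia overlap.
That's a conflict, so the schedule is not conflict-free.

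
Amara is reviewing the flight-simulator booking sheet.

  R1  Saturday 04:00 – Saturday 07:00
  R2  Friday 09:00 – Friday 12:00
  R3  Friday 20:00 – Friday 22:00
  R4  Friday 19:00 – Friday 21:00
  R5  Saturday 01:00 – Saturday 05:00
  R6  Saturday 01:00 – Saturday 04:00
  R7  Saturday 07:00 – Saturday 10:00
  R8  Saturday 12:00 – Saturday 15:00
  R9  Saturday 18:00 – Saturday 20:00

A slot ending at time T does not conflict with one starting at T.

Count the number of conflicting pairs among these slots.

Sorted by start: R2, R4, R3, R5, R6, R1, R7, R8, R9.
R4 starts after R2 ends, so R2 has no further overlaps.
R3 starts before R4 ends → R4 and R3 overlap.
R5 starts after R4 ends, so R4 has no further overlaps.
R5 starts after R3 ends, so R3 has no further overlaps.
R6 starts before R5 ends → R5 and R6 overlap.
R1 starts before R5 ends → R5 and R1 overlap.
R7 starts after R5 ends, so R5 has no further overlaps.
R1 starts exactly when R6 ends (back-to-back, no overlap), so R6 has no further overlaps.
R7 starts exactly when R1 ends (back-to-back, no overlap), so R1 has no further overlaps.
R8 starts after R7 ends, so R7 has no further overlaps.
R9 starts after R8 ends.
Overlapping pairs: R1 & R5, R3 & R4, R5 & R6 — 3 in total.

3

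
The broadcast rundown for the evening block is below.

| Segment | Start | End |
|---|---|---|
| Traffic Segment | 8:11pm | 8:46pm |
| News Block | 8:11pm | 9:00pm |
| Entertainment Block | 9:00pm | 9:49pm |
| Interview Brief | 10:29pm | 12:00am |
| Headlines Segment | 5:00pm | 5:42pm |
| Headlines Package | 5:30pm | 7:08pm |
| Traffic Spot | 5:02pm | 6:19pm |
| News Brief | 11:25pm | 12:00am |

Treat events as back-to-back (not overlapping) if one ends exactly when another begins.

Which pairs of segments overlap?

Sorted by start: Headlines Segment, Traffic Spot, Headlines Package, News Block, Traffic Segment, Entertainment Block, Interview Brief, News Brief.
Traffic Spot starts before Headlines Segment ends → Headlines Segment and Traffic Spot overlap.
Headlines Package starts before Headlines Segment ends → Headlines Segment and Headlines Package overlap.
News Block starts after Headlines Segment ends, so Headlines Segment has no further overlaps.
Headlines Package starts before Traffic Spot ends → Traffic Spot and Headlines Package overlap.
News Block starts after Traffic Spot ends, so Traffic Spot has no further overlaps.
News Block starts after Headlines Package ends, so Headlines Package has no further overlaps.
Traffic Segment starts before News Block ends → News Block and Traffic Segment overlap.
Entertainment Block starts exactly when News Block ends (back-to-back, no overlap), so News Block has no further overlaps.
Entertainment Block starts after Traffic Segment ends, so Traffic Segment has no further overlaps.
Interview Brief starts after Entertainment Block ends, so Entertainment Block has no further overlaps.
News Brief starts before Interview Brief ends → Interview Brief and News Brief overlap.

Headlines Package & Headlines Segment, Headlines Package & Traffic Spot, Headlines Segment & Traffic Spot, Interview Brief & News Brief, News Block & Traffic Segment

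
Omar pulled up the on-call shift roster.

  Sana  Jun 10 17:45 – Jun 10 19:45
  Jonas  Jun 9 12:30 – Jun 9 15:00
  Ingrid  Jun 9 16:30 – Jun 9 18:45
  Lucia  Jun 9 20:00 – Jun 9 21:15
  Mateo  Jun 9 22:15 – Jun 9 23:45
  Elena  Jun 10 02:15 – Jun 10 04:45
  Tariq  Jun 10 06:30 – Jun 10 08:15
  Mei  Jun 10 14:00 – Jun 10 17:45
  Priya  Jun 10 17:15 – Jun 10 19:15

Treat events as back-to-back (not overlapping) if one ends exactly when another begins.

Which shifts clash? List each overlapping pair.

Check each pair: they overlap iff neither finishes before the other starts.
Sorted by start: Jonas, Ingrid, Lucia, Mateo, Elena, Tariq, Mei, Priya, Sana.
Ingrid starts after Jonas ends; Jonas is clear from here.
Lucia starts after Ingrid ends; Ingrid is clear from here.
Mateo starts after Lucia ends; Lucia is clear from here.
Elena starts after Mateo ends; Mateo is clear from here.
Tariq starts after Elena ends; Elena is clear from here.
Mei starts after Tariq ends; Tariq is clear from here.
Priya starts before Mei ends → Mei and Priya overlap.
Sana starts exactly when Mei ends (back-to-back, no overlap).
Sana starts before Priya ends → Priya and Sana overlap.

Mei & Priya, Priya & Sana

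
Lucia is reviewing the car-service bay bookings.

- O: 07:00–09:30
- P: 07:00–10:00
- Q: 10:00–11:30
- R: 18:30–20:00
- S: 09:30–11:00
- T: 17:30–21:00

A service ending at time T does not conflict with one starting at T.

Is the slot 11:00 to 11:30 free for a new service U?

No — it overlaps Q

O: ends 09:30 at or before U starts 11:00 → clear.
P: ends 10:00 at or before U starts 11:00 → clear.
S: ends 11:00 at or before U starts 11:00 → clear.
Q: starts 10:00 before U ends 11:30, and ends 11:30 after U starts 11:00 → overlap.
T: starts 17:30 at or after U ends 11:30 → clear.
R: starts 18:30 at or after U ends 11:30 → clear.
U overlaps Q.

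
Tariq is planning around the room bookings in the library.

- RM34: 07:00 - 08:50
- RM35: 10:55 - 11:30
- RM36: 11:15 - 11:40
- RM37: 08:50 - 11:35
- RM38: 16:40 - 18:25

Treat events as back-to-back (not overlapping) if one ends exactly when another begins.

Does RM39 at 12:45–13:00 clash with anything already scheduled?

No — it doesn't clash with anything

RM34: ends 08:50 at or before RM39 starts 12:45 → clear.
RM37: ends 11:35 at or before RM39 starts 12:45 → clear.
RM35: ends 11:30 at or before RM39 starts 12:45 → clear.
RM36: ends 11:40 at or before RM39 starts 12:45 → clear.
RM38: starts 16:40 at or after RM39 ends 13:00 → clear.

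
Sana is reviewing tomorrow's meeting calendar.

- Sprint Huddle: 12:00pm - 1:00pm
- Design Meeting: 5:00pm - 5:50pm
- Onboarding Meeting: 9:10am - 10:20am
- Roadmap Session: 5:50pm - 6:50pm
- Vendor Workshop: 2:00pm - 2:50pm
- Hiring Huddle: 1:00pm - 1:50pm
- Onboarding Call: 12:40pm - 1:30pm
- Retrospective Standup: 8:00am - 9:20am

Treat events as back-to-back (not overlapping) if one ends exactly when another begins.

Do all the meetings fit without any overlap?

No

Check each pair: they overlap iff neither finishes before the other starts.
Sorted by start: Retrospective Standup, Onboarding Meeting, Sprint Huddle, Onboarding Call, Hiring Huddle, Vendor Workshop, Design Meeting, Roadmap Session.
Onboarding Meeting starts before Retrospective Standup ends → Retrospective Standup and Onboarding Meeting overlap.
That's a conflict, so the schedule is not conflict-free.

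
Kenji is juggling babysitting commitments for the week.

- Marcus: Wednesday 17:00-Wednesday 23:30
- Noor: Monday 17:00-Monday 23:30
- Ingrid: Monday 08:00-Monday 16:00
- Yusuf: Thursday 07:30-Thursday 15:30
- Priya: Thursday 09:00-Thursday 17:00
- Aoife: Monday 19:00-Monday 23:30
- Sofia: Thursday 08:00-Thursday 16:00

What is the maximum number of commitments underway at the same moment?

Sort all start/end points and keep a running count:
Monday 08:00 start Ingrid → 1
Monday 16:00 end Ingrid → 0
Monday 17:00 start Noor → 1
Monday 19:00 start Aoife → 2
Monday 23:30 end Aoife → 1
Monday 23:30 end Noor → 0
Wednesday 17:00 start Marcus → 1
Wednesday 23:30 end Marcus → 0
Thursday 07:30 start Yusuf → 1
Thursday 08:00 start Sofia → 2
Thursday 09:00 start Priya → 3
Thursday 15:30 end Yusuf → 2
Thursday 16:00 end Sofia → 1
Thursday 17:00 end Priya → 0
Peak is 3, at Thursday 09:00 (Priya, Sofia, Yusuf).

3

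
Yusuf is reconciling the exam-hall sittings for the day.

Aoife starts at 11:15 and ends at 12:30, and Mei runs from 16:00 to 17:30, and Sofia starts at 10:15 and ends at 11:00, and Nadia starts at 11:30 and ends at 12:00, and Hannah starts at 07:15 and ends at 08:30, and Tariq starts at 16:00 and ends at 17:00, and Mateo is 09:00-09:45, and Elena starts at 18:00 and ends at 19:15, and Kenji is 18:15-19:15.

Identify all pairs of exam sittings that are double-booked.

Aoife & Nadia, Elena & Kenji, Mei & Tariq

Check each pair: they overlap iff neither finishes before the other starts.
Sorted by start: Hannah, Mateo, Sofia, Aoife, Nadia, Mei, Tariq, Elena, Kenji.
Mateo starts after Hannah ends, so nothing later overlaps Hannah either.
Sofia starts after Mateo ends, so nothing later overlaps Mateo either.
Aoife starts after Sofia ends, so nothing later overlaps Sofia either.
Nadia starts before Aoife ends → Aoife and Nadia overlap.
Mei starts after Aoife ends, so nothing later overlaps Aoife either.
Mei starts after Nadia ends, so nothing later overlaps Nadia either.
Tariq starts before Mei ends → Mei and Tariq overlap.
Elena starts after Mei ends, so nothing later overlaps Mei either.
Elena starts after Tariq ends, so nothing later overlaps Tariq either.
Kenji starts before Elena ends → Elena and Kenji overlap.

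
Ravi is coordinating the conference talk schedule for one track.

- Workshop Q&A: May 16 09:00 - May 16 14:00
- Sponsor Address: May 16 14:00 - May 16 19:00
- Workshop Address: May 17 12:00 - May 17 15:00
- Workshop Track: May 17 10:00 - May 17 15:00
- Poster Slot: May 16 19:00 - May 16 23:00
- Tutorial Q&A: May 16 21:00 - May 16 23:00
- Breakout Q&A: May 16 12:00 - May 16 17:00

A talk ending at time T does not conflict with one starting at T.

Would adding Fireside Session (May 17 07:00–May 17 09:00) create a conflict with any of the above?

No — it doesn't clash with anything

Workshop Q&A: ends May 16 14:00 at or before Fireside Session starts May 17 07:00 → clear.
Breakout Q&A: ends May 16 17:00 at or before Fireside Session starts May 17 07:00 → clear.
Sponsor Address: ends May 16 19:00 at or before Fireside Session starts May 17 07:00 → clear.
Poster Slot: ends May 16 23:00 at or before Fireside Session starts May 17 07:00 → clear.
Tutorial Q&A: ends May 16 23:00 at or before Fireside Session starts May 17 07:00 → clear.
Workshop Track: starts May 17 10:00 at or after Fireside Session ends May 17 09:00 → clear.
Workshop Address: starts May 17 12:00 at or after Fireside Session ends May 17 09:00 → clear.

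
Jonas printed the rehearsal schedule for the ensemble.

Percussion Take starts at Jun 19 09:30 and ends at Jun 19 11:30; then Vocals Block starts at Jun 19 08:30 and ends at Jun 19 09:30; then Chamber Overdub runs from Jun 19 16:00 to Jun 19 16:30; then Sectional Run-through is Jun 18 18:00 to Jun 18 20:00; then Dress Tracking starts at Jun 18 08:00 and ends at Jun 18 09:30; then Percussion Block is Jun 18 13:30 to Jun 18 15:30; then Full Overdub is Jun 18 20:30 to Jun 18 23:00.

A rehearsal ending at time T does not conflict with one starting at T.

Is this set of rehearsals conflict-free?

Yes

Check each pair: they overlap iff neither finishes before the other starts.
Sorted by start: Dress Tracking, Percussion Block, Sectional Run-through, Full Overdub, Vocals Block, Percussion Take, Chamber Overdub.
Percussion Block starts after Dress Tracking ends; Dress Tracking is clear from here.
Sectional Run-through starts after Percussion Block ends; Percussion Block is clear from here.
Full Overdub starts after Sectional Run-through ends; Sectional Run-through is clear from here.
Vocals Block starts after Full Overdub ends; Full Overdub is clear from here.
Percussion Take starts exactly when Vocals Block ends (back-to-back, no overlap); Vocals Block is clear from here.
Chamber Overdub starts after Percussion Take ends.
Every pair is clear; the schedule has no overlaps.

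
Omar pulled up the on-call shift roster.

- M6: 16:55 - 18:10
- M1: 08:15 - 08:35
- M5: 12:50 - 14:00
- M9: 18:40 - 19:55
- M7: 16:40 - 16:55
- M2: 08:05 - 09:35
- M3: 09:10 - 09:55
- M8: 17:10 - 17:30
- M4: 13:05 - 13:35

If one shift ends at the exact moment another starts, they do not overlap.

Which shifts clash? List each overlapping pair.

Sorted by start: M2, M1, M3, M5, M4, M7, M6, M8, M9.
M1 starts before M2 ends → M2 and M1 overlap.
M3 starts before M2 ends → M2 and M3 overlap.
M5 starts after M2 ends — done with M2.
M3 starts after M1 ends — done with M1.
M5 starts after M3 ends — done with M3.
M4 starts before M5 ends → M5 and M4 overlap.
M7 starts after M5 ends — done with M5.
M7 starts after M4 ends — done with M4.
M6 starts exactly when M7 ends (back-to-back, no overlap) — done with M7.
M8 starts before M6 ends → M6 and M8 overlap.
M9 starts after M6 ends.
M9 starts after M8 ends.

M1 & M2, M2 & M3, M4 & M5, M6 & M8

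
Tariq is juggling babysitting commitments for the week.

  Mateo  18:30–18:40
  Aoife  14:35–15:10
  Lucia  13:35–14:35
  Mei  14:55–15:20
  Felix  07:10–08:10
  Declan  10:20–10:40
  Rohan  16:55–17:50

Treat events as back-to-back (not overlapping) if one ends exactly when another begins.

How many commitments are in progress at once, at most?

Walk through starts and ends in time order (an end at T is processed before a start at T):
07:10 start Felix → 1
08:10 end Felix → 0
10:20 start Declan → 1
10:40 end Declan → 0
13:35 start Lucia → 1
14:35 end Lucia → 0
14:35 start Aoife → 1
14:55 start Mei → 2
15:10 end Aoife → 1
15:20 end Mei → 0
16:55 start Rohan → 1
17:50 end Rohan → 0
18:30 start Mateo → 1
18:40 end Mateo → 0
Peak is 2, at 14:55 (Aoife, Mei).

2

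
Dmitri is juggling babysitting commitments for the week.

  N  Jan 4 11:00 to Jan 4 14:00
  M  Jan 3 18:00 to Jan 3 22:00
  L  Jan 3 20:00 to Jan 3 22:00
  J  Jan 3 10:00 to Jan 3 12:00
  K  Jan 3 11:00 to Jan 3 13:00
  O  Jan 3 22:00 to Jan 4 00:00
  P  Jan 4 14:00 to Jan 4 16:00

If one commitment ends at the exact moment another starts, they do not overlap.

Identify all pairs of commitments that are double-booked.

J & K, L & M

Sorted by start: J, K, M, L, O, N, P.
K starts before J ends → J and K overlap.
M starts after J ends; J is clear from here.
M starts after K ends; K is clear from here.
L starts before M ends → M and L overlap.
O starts exactly when M ends (back-to-back, no overlap); M is clear from here.
O starts exactly when L ends (back-to-back, no overlap); L is clear from here.
N starts after O ends; O is clear from here.
P starts exactly when N ends (back-to-back, no overlap).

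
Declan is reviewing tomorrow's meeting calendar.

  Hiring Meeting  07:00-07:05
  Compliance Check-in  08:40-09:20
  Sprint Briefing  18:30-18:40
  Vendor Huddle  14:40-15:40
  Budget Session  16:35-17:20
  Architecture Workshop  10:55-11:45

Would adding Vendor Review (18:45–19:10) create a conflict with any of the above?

No — it doesn't clash with anything

Hiring Meeting: ends 07:05 at or before Vendor Review starts 18:45 → clear.
Compliance Check-in: ends 09:20 at or before Vendor Review starts 18:45 → clear.
Architecture Workshop: ends 11:45 at or before Vendor Review starts 18:45 → clear.
Vendor Huddle: ends 15:40 at or before Vendor Review starts 18:45 → clear.
Budget Session: ends 17:20 at or before Vendor Review starts 18:45 → clear.
Sprint Briefing: ends 18:40 at or before Vendor Review starts 18:45 → clear.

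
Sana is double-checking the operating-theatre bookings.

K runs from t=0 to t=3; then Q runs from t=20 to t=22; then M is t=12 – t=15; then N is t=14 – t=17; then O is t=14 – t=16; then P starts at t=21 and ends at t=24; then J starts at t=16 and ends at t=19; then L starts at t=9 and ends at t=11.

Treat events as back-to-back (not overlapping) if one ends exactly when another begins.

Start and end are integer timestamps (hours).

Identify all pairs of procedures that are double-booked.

J & N, M & N, M & O, N & O, P & Q

Sorted by start: K, L, M, N, O, J, Q, P.
L starts after K ends, so nothing later overlaps K either.
M starts after L ends, so nothing later overlaps L either.
N starts before M ends → M and N overlap.
O starts before M ends → M and O overlap.
J starts after M ends, so nothing later overlaps M either.
O starts before N ends → N and O overlap.
J starts before N ends → N and J overlap.
Q starts after N ends, so nothing later overlaps N either.
J starts exactly when O ends (back-to-back, no overlap), so nothing later overlaps O either.
Q starts after J ends, so nothing later overlaps J either.
P starts before Q ends → Q and P overlap.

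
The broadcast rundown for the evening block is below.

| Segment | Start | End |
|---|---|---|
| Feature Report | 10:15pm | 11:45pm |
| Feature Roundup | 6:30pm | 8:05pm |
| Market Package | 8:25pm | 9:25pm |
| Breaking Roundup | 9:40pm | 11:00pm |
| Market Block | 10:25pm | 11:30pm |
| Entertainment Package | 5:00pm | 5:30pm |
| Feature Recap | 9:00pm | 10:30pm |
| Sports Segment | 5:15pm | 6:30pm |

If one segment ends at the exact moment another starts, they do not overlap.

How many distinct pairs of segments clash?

8

Two intervals overlap when each starts before the other ends.
Sorted by start: Entertainment Package, Sports Segment, Feature Roundup, Market Package, Feature Recap, Breaking Roundup, Feature Report, Market Block.
Sports Segment starts before Entertainment Package ends → Entertainment Package and Sports Segment overlap.
Feature Roundup starts after Entertainment Package ends, so nothing later overlaps Entertainment Package either.
Feature Roundup starts exactly when Sports Segment ends (back-to-back, no overlap), so nothing later overlaps Sports Segment either.
Market Package starts after Feature Roundup ends, so nothing later overlaps Feature Roundup either.
Feature Recap starts before Market Package ends → Market Package and Feature Recap overlap.
Breaking Roundup starts after Market Package ends, so nothing later overlaps Market Package either.
Breaking Roundup starts before Feature Recap ends → Feature Recap and Breaking Roundup overlap.
Feature Report starts before Feature Recap ends → Feature Recap and Feature Report overlap.
Market Block starts before Feature Recap ends → Feature Recap and Market Block overlap.
Feature Report starts before Breaking Roundup ends → Breaking Roundup and Feature Report overlap.
Market Block starts before Breaking Roundup ends → Breaking Roundup and Market Block overlap.
Market Block starts before Feature Report ends → Feature Report and Market Block overlap.
Overlapping pairs: Breaking Roundup & Feature Recap, Breaking Roundup & Feature Report, Breaking Roundup & Market Block, Entertainment Package & Sports Segment, Feature Recap & Feature Report, Feature Recap & Market Block, Feature Recap & Market Package, Feature Report & Market Block — 8 in total.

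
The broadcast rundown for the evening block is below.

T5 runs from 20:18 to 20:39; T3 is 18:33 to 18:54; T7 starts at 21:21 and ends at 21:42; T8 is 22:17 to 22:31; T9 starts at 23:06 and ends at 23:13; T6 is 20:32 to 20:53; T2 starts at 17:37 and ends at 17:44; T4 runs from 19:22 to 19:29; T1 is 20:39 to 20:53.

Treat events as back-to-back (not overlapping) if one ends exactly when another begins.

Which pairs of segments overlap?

T1 & T6, T5 & T6

Check each pair: they overlap iff neither finishes before the other starts.
Sorted by start: T2, T3, T4, T5, T6, T1, T7, T8, T9.
T3 starts after T2 ends — done with T2.
T4 starts after T3 ends — done with T3.
T5 starts after T4 ends — done with T4.
T6 starts before T5 ends → T5 and T6 overlap.
T1 starts exactly when T5 ends (back-to-back, no overlap) — done with T5.
T1 starts before T6 ends → T6 and T1 overlap.
T7 starts after T6 ends — done with T6.
T7 starts after T1 ends — done with T1.
T8 starts after T7 ends — done with T7.
T9 starts after T8 ends.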